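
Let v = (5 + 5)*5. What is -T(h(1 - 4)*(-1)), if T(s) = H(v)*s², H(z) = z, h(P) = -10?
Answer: -5000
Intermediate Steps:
v = 50 (v = 10*5 = 50)
T(s) = 50*s²
-T(h(1 - 4)*(-1)) = -50*(-10*(-1))² = -50*10² = -50*100 = -1*5000 = -5000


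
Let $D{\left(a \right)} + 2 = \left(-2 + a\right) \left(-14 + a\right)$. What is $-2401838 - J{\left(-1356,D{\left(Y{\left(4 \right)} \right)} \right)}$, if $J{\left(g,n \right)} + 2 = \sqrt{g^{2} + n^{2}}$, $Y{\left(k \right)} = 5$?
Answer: $-2401836 - \sqrt{1839577} \approx -2.4032 \cdot 10^{6}$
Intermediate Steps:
$D{\left(a \right)} = -2 + \left(-14 + a\right) \left(-2 + a\right)$ ($D{\left(a \right)} = -2 + \left(-2 + a\right) \left(-14 + a\right) = -2 + \left(-14 + a\right) \left(-2 + a\right)$)
$J{\left(g,n \right)} = -2 + \sqrt{g^{2} + n^{2}}$
$-2401838 - J{\left(-1356,D{\left(Y{\left(4 \right)} \right)} \right)} = -2401838 - \left(-2 + \sqrt{\left(-1356\right)^{2} + \left(26 + 5^{2} - 80\right)^{2}}\right) = -2401838 - \left(-2 + \sqrt{1838736 + \left(26 + 25 - 80\right)^{2}}\right) = -2401838 - \left(-2 + \sqrt{1838736 + \left(-29\right)^{2}}\right) = -2401838 - \left(-2 + \sqrt{1838736 + 841}\right) = -2401838 - \left(-2 + \sqrt{1839577}\right) = -2401838 + \left(2 - \sqrt{1839577}\right) = -2401836 - \sqrt{1839577}$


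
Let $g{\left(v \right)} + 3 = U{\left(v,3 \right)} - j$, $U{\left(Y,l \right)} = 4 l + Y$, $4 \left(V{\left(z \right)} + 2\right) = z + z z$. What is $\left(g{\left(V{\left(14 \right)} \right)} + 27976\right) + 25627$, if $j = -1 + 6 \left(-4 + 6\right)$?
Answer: $\frac{107303}{2} \approx 53652.0$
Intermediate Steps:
$V{\left(z \right)} = -2 + \frac{z}{4} + \frac{z^{2}}{4}$ ($V{\left(z \right)} = -2 + \frac{z + z z}{4} = -2 + \frac{z + z^{2}}{4} = -2 + \left(\frac{z}{4} + \frac{z^{2}}{4}\right) = -2 + \frac{z}{4} + \frac{z^{2}}{4}$)
$U{\left(Y,l \right)} = Y + 4 l$
$j = 11$ ($j = -1 + 6 \cdot 2 = -1 + 12 = 11$)
$g{\left(v \right)} = -2 + v$ ($g{\left(v \right)} = -3 + \left(\left(v + 4 \cdot 3\right) - 11\right) = -3 + \left(\left(v + 12\right) - 11\right) = -3 + \left(\left(12 + v\right) - 11\right) = -3 + \left(1 + v\right) = -2 + v$)
$\left(g{\left(V{\left(14 \right)} \right)} + 27976\right) + 25627 = \left(\left(-2 + \left(-2 + \frac{1}{4} \cdot 14 + \frac{14^{2}}{4}\right)\right) + 27976\right) + 25627 = \left(\left(-2 + \left(-2 + \frac{7}{2} + \frac{1}{4} \cdot 196\right)\right) + 27976\right) + 25627 = \left(\left(-2 + \left(-2 + \frac{7}{2} + 49\right)\right) + 27976\right) + 25627 = \left(\left(-2 + \frac{101}{2}\right) + 27976\right) + 25627 = \left(\frac{97}{2} + 27976\right) + 25627 = \frac{56049}{2} + 25627 = \frac{107303}{2}$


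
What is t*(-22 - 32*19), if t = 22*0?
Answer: 0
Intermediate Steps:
t = 0
t*(-22 - 32*19) = 0*(-22 - 32*19) = 0*(-22 - 608) = 0*(-630) = 0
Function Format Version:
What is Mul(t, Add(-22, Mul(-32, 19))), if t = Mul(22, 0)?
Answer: 0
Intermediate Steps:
t = 0
Mul(t, Add(-22, Mul(-32, 19))) = Mul(0, Add(-22, Mul(-32, 19))) = Mul(0, Add(-22, -608)) = Mul(0, -630) = 0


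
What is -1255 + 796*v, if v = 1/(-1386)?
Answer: -870113/693 ≈ -1255.6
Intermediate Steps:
v = -1/1386 ≈ -0.00072150
-1255 + 796*v = -1255 + 796*(-1/1386) = -1255 - 398/693 = -870113/693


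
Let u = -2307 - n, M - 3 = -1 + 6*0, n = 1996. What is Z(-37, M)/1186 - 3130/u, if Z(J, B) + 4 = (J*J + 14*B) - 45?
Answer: 4756312/2551679 ≈ 1.8640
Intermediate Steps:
M = 2 (M = 3 + (-1 + 6*0) = 3 + (-1 + 0) = 3 - 1 = 2)
Z(J, B) = -49 + J² + 14*B (Z(J, B) = -4 + ((J*J + 14*B) - 45) = -4 + ((J² + 14*B) - 45) = -4 + (-45 + J² + 14*B) = -49 + J² + 14*B)
u = -4303 (u = -2307 - 1*1996 = -2307 - 1996 = -4303)
Z(-37, M)/1186 - 3130/u = (-49 + (-37)² + 14*2)/1186 - 3130/(-4303) = (-49 + 1369 + 28)*(1/1186) - 3130*(-1/4303) = 1348*(1/1186) + 3130/4303 = 674/593 + 3130/4303 = 4756312/2551679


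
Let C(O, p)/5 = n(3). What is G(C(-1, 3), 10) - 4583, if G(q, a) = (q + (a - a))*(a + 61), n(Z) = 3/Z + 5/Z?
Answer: -10909/3 ≈ -3636.3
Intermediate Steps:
n(Z) = 8/Z
C(O, p) = 40/3 (C(O, p) = 5*(8/3) = 40/3)
G(q, a) = q*(61 + a) (G(q, a) = (q + 0)*(61 + a) = q*(61 + a))
G(C(-1, 3), 10) - 4583 = 40*(61 + 10)/3 - 4583 = (40/3)*71 - 4583 = 2840/3 - 4583 = -10909/3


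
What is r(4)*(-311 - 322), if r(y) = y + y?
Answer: -5064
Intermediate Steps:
r(y) = 2*y
r(4)*(-311 - 322) = (2*4)*(-311 - 322) = 8*(-633) = -5064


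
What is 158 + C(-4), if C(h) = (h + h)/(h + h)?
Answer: 159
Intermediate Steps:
C(h) = 1 (C(h) = (2*h)/((2*h)) = (2*h)*(1/(2*h)) = 1)
158 + C(-4) = 158 + 1 = 159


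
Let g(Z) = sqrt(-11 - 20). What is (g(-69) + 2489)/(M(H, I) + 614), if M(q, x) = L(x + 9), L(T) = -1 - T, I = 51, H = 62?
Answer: 2489/553 + I*sqrt(31)/553 ≈ 4.5009 + 0.010068*I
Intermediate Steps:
M(q, x) = -10 - x (M(q, x) = -1 - (x + 9) = -1 - (9 + x) = -1 + (-9 - x) = -10 - x)
g(Z) = I*sqrt(31) (g(Z) = sqrt(-31) = I*sqrt(31))
(g(-69) + 2489)/(M(H, I) + 614) = (I*sqrt(31) + 2489)/((-10 - 1*51) + 614) = (2489 + I*sqrt(31))/((-10 - 51) + 614) = (2489 + I*sqrt(31))/(-61 + 614) = (2489 + I*sqrt(31))/553 = (2489 + I*sqrt(31))*(1/553) = 2489/553 + I*sqrt(31)/553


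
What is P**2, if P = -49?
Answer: 2401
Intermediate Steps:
P**2 = (-49)**2 = 2401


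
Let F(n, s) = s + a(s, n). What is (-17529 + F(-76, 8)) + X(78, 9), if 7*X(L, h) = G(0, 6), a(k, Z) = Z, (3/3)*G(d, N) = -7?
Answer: -17598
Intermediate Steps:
G(d, N) = -7
X(L, h) = -1 (X(L, h) = (⅐)*(-7) = -1)
F(n, s) = n + s (F(n, s) = s + n = n + s)
(-17529 + F(-76, 8)) + X(78, 9) = (-17529 + (-76 + 8)) - 1 = (-17529 - 68) - 1 = -17597 - 1 = -17598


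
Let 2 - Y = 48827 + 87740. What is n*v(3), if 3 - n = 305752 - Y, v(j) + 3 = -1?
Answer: 1769256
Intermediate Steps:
v(j) = -4 (v(j) = -3 - 1 = -4)
Y = -136565 (Y = 2 - (48827 + 87740) = 2 - 1*136567 = 2 - 136567 = -136565)
n = -442314 (n = 3 - (305752 - 1*(-136565)) = 3 - (305752 + 136565) = 3 - 1*442317 = 3 - 442317 = -442314)
n*v(3) = -442314*(-4) = 1769256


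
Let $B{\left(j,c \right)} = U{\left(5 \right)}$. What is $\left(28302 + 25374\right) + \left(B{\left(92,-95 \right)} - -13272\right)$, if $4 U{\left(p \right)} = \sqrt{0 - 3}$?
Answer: $66948 + \frac{i \sqrt{3}}{4} \approx 66948.0 + 0.43301 i$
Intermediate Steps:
$U{\left(p \right)} = \frac{i \sqrt{3}}{4}$ ($U{\left(p \right)} = \frac{\sqrt{0 - 3}}{4} = \frac{\sqrt{-3}}{4} = \frac{i \sqrt{3}}{4}$)
$B{\left(j,c \right)} = \frac{i \sqrt{3}}{4}$
$\left(28302 + 25374\right) + \left(B{\left(92,-95 \right)} - -13272\right) = \left(28302 + 25374\right) + \left(\frac{i \sqrt{3}}{4} - -13272\right) = 53676 + \left(\frac{i \sqrt{3}}{4} + 13272\right) = 53676 + \left(13272 + \frac{i \sqrt{3}}{4}\right) = 66948 + \frac{i \sqrt{3}}{4}$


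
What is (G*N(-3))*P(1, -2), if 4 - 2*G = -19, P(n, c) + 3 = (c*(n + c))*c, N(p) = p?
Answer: 483/2 ≈ 241.50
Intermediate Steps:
P(n, c) = -3 + c²*(c + n) (P(n, c) = -3 + (c*(n + c))*c = -3 + (c*(c + n))*c = -3 + c²*(c + n))
G = 23/2 (G = 2 - ½*(-19) = 2 + 19/2 = 23/2 ≈ 11.500)
(G*N(-3))*P(1, -2) = ((23/2)*(-3))*(-3 + (-2)³ + 1*(-2)²) = -69*(-3 - 8 + 1*4)/2 = -69*(-3 - 8 + 4)/2 = -69/2*(-7) = 483/2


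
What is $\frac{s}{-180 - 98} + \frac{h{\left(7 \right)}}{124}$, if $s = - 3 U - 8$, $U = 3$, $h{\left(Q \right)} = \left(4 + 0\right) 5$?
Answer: $\frac{1917}{8618} \approx 0.22244$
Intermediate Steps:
$h{\left(Q \right)} = 20$ ($h{\left(Q \right)} = 4 \cdot 5 = 20$)
$s = -17$ ($s = \left(-3\right) 3 - 8 = -9 - 8 = -17$)
$\frac{s}{-180 - 98} + \frac{h{\left(7 \right)}}{124} = - \frac{17}{-180 - 98} + \frac{20}{124} = - \frac{17}{-180 - 98} + 20 \cdot \frac{1}{124} = - \frac{17}{-278} + \frac{5}{31} = \left(-17\right) \left(- \frac{1}{278}\right) + \frac{5}{31} = \frac{17}{278} + \frac{5}{31} = \frac{1917}{8618}$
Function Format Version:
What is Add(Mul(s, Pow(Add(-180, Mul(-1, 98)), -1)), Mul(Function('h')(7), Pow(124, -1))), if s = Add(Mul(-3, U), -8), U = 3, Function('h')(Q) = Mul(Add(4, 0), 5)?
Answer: Rational(1917, 8618) ≈ 0.22244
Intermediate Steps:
Function('h')(Q) = 20 (Function('h')(Q) = Mul(4, 5) = 20)
s = -17 (s = Add(Mul(-3, 3), -8) = Add(-9, -8) = -17)
Add(Mul(s, Pow(Add(-180, Mul(-1, 98)), -1)), Mul(Function('h')(7), Pow(124, -1))) = Add(Mul(-17, Pow(Add(-180, Mul(-1, 98)), -1)), Mul(20, Pow(124, -1))) = Add(Mul(-17, Pow(Add(-180, -98), -1)), Mul(20, Rational(1, 124))) = Add(Mul(-17, Pow(-278, -1)), Rational(5, 31)) = Add(Mul(-17, Rational(-1, 278)), Rational(5, 31)) = Add(Rational(17, 278), Rational(5, 31)) = Rational(1917, 8618)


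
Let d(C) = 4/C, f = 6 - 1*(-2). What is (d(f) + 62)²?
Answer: 15625/4 ≈ 3906.3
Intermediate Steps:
f = 8 (f = 6 + 2 = 8)
(d(f) + 62)² = (4/8 + 62)² = (4*(⅛) + 62)² = (½ + 62)² = (125/2)² = 15625/4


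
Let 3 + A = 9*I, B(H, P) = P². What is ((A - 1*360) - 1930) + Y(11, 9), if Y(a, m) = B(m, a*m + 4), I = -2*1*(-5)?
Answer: 8406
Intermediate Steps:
I = 10 (I = -2*(-5) = 10)
Y(a, m) = (4 + a*m)² (Y(a, m) = (a*m + 4)² = (4 + a*m)²)
A = 87 (A = -3 + 9*10 = -3 + 90 = 87)
((A - 1*360) - 1930) + Y(11, 9) = ((87 - 1*360) - 1930) + (4 + 11*9)² = ((87 - 360) - 1930) + (4 + 99)² = (-273 - 1930) + 103² = -2203 + 10609 = 8406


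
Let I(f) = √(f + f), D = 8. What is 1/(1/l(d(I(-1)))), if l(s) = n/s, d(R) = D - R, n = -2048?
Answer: -8192/33 - 1024*I*√2/33 ≈ -248.24 - 43.883*I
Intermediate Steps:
I(f) = √2*√f (I(f) = √(2*f) = √2*√f)
d(R) = 8 - R
l(s) = -2048/s
1/(1/l(d(I(-1)))) = 1/(1/(-2048/(8 - √2*√(-1)))) = 1/(1/(-2048/(8 - √2*I))) = 1/(1/(-2048/(8 - I*√2))) = 1/(-1/256 + I*√2/2048)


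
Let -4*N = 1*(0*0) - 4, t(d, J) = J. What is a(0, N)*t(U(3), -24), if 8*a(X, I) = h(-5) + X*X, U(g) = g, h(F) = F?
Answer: 15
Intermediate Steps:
N = 1 (N = -(1*(0*0) - 4)/4 = -(1*0 - 4)/4 = -(0 - 4)/4 = -1/4*(-4) = 1)
a(X, I) = -5/8 + X**2/8 (a(X, I) = (-5 + X*X)/8 = (-5 + X**2)/8 = -5/8 + X**2/8)
a(0, N)*t(U(3), -24) = (-5/8 + (1/8)*0**2)*(-24) = (-5/8 + (1/8)*0)*(-24) = (-5/8 + 0)*(-24) = -5/8*(-24) = 15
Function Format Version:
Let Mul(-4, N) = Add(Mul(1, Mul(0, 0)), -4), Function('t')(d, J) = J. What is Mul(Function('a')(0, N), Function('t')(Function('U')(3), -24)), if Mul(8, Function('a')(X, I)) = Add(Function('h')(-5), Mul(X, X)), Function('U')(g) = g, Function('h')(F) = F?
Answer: 15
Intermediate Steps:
N = 1 (N = Mul(Rational(-1, 4), Add(Mul(1, Mul(0, 0)), -4)) = Mul(Rational(-1, 4), Add(Mul(1, 0), -4)) = Mul(Rational(-1, 4), Add(0, -4)) = Mul(Rational(-1, 4), -4) = 1)
Function('a')(X, I) = Add(Rational(-5, 8), Mul(Rational(1, 8), Pow(X, 2))) (Function('a')(X, I) = Mul(Rational(1, 8), Add(-5, Mul(X, X))) = Mul(Rational(1, 8), Add(-5, Pow(X, 2))) = Add(Rational(-5, 8), Mul(Rational(1, 8), Pow(X, 2))))
Mul(Function('a')(0, N), Function('t')(Function('U')(3), -24)) = Mul(Add(Rational(-5, 8), Mul(Rational(1, 8), Pow(0, 2))), -24) = Mul(Add(Rational(-5, 8), Mul(Rational(1, 8), 0)), -24) = Mul(Add(Rational(-5, 8), 0), -24) = Mul(Rational(-5, 8), -24) = 15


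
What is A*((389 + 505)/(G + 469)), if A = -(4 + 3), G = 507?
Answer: -3129/488 ≈ -6.4119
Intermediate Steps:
A = -7 (A = -1*7 = -7)
A*((389 + 505)/(G + 469)) = -7*(389 + 505)/(507 + 469) = -6258/976 = -7*447/488 = -3129/488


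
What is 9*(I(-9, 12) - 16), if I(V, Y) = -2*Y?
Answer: -360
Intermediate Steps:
9*(I(-9, 12) - 16) = 9*(-2*12 - 16) = 9*(-24 - 16) = 9*(-40) = -360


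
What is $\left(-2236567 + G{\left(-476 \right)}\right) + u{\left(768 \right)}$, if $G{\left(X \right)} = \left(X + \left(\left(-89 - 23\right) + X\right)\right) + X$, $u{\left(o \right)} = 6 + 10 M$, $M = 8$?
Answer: $-2238021$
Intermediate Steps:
$u{\left(o \right)} = 86$ ($u{\left(o \right)} = 6 + 10 \cdot 8 = 6 + 80 = 86$)
$G{\left(X \right)} = -112 + 3 X$ ($G{\left(X \right)} = \left(X + \left(-112 + X\right)\right) + X = \left(-112 + 2 X\right) + X = -112 + 3 X$)
$\left(-2236567 + G{\left(-476 \right)}\right) + u{\left(768 \right)} = \left(-2236567 + \left(-112 + 3 \left(-476\right)\right)\right) + 86 = \left(-2236567 - 1540\right) + 86 = -2238107 + 86 = -2238021$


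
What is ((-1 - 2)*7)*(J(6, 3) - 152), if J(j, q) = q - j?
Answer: 3255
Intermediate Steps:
((-1 - 2)*7)*(J(6, 3) - 152) = ((-1 - 2)*7)*((3 - 1*6) - 152) = (-3*7)*((3 - 6) - 152) = -21*(-3 - 152) = -21*(-155) = 3255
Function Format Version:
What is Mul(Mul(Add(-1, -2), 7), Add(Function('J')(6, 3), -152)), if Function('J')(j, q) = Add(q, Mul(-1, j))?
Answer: 3255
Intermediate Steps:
Mul(Mul(Add(-1, -2), 7), Add(Function('J')(6, 3), -152)) = Mul(Mul(Add(-1, -2), 7), Add(Add(3, Mul(-1, 6)), -152)) = Mul(Mul(-3, 7), Add(Add(3, -6), -152)) = Mul(-21, Add(-3, -152)) = Mul(-21, -155) = 3255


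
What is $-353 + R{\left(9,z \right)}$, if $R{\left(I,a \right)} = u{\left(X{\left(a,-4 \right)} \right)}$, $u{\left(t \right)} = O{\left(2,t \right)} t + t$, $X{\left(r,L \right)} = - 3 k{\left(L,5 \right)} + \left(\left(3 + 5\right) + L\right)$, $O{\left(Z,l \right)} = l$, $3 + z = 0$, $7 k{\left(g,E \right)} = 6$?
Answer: $- \frac{17127}{49} \approx -349.53$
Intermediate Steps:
$k{\left(g,E \right)} = \frac{6}{7}$ ($k{\left(g,E \right)} = \frac{1}{7} \cdot 6 = \frac{6}{7}$)
$z = -3$ ($z = -3 + 0 = -3$)
$X{\left(r,L \right)} = \frac{38}{7} + L$ ($X{\left(r,L \right)} = \left(-3\right) \frac{6}{7} + \left(\left(3 + 5\right) + L\right) = - \frac{18}{7} + \left(8 + L\right) = \frac{38}{7} + L$)
$u{\left(t \right)} = t + t^{2}$ ($u{\left(t \right)} = t t + t = t^{2} + t = t + t^{2}$)
$R{\left(I,a \right)} = \frac{170}{49}$ ($R{\left(I,a \right)} = \left(\frac{38}{7} - 4\right) \left(1 + \left(\frac{38}{7} - 4\right)\right) = \frac{10 \left(1 + \frac{10}{7}\right)}{7} = \frac{10}{7} \cdot \frac{17}{7} = \frac{170}{49}$)
$-353 + R{\left(9,z \right)} = -353 + \frac{170}{49} = - \frac{17127}{49}$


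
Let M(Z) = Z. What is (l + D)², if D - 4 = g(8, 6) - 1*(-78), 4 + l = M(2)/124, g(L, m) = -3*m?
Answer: 13845841/3844 ≈ 3601.9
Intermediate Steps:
l = -247/62 (l = -4 + 2/124 = -4 + 2*(1/124) = -4 + 1/62 = -247/62 ≈ -3.9839)
D = 64 (D = 4 + (-3*6 - 1*(-78)) = 4 + (-18 + 78) = 4 + 60 = 64)
(l + D)² = (-247/62 + 64)² = (3721/62)² = 13845841/3844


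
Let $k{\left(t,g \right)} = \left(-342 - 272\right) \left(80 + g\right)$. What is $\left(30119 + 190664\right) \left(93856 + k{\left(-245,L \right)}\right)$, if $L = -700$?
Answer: $104769481688$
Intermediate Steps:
$k{\left(t,g \right)} = -49120 - 614 g$ ($k{\left(t,g \right)} = - 614 \left(80 + g\right) = -49120 - 614 g$)
$\left(30119 + 190664\right) \left(93856 + k{\left(-245,L \right)}\right) = \left(30119 + 190664\right) \left(93856 - -380680\right) = 220783 \left(93856 + \left(-49120 + 429800\right)\right) = 220783 \left(93856 + 380680\right) = 220783 \cdot 474536 = 104769481688$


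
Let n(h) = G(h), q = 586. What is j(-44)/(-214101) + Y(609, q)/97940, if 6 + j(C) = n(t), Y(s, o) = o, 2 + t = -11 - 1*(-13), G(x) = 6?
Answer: 293/48970 ≈ 0.0059833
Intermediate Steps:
t = 0 (t = -2 + (-11 - 1*(-13)) = -2 + (-11 + 13) = -2 + 2 = 0)
n(h) = 6
j(C) = 0 (j(C) = -6 + 6 = 0)
j(-44)/(-214101) + Y(609, q)/97940 = 0/(-214101) + 586/97940 = 0*(-1/214101) + 586*(1/97940) = 0 + 293/48970 = 293/48970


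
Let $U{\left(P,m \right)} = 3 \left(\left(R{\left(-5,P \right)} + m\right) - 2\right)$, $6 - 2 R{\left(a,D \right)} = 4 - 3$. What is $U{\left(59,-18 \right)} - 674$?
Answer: $- \frac{1453}{2} \approx -726.5$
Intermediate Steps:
$R{\left(a,D \right)} = \frac{5}{2}$ ($R{\left(a,D \right)} = 3 - \frac{4 - 3}{2} = 3 - \frac{1}{2} = \frac{5}{2}$)
$U{\left(P,m \right)} = \frac{3}{2} + 3 m$ ($U{\left(P,m \right)} = 3 \left(\left(\frac{5}{2} + m\right) - 2\right) = 3 \left(\frac{1}{2} + m\right) = \frac{3}{2} + 3 m$)
$U{\left(59,-18 \right)} - 674 = \left(\frac{3}{2} + 3 \left(-18\right)\right) - 674 = \left(\frac{3}{2} - 54\right) - 674 = - \frac{105}{2} - 674 = - \frac{1453}{2}$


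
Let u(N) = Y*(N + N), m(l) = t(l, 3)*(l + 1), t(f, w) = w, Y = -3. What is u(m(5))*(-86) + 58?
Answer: 9346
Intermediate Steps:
m(l) = 3 + 3*l (m(l) = 3*(l + 1) = 3*(1 + l) = 3 + 3*l)
u(N) = -6*N (u(N) = -3*(N + N) = -6*N)
u(m(5))*(-86) + 58 = -6*(3 + 3*5)*(-86) + 58 = -6*(3 + 15)*(-86) + 58 = -6*18*(-86) + 58 = -108*(-86) + 58 = 9288 + 58 = 9346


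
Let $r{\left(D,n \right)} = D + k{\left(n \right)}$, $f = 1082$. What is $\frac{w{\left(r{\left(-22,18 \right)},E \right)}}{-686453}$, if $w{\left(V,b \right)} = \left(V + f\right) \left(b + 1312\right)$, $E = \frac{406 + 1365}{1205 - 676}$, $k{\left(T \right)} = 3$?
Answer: $- \frac{32158939}{15788419} \approx -2.0369$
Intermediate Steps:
$r{\left(D,n \right)} = 3 + D$ ($r{\left(D,n \right)} = D + 3 = 3 + D$)
$E = \frac{77}{23}$ ($E = \frac{1771}{529} = 1771 \cdot \frac{1}{529} = \frac{77}{23} \approx 3.3478$)
$w{\left(V,b \right)} = \left(1082 + V\right) \left(1312 + b\right)$ ($w{\left(V,b \right)} = \left(V + 1082\right) \left(b + 1312\right) = \left(1082 + V\right) \left(1312 + b\right)$)
$\frac{w{\left(r{\left(-22,18 \right)},E \right)}}{-686453} = \frac{1419584 + 1082 \cdot \frac{77}{23} + 1312 \left(3 - 22\right) + \left(3 - 22\right) \frac{77}{23}}{-686453} = \left(1419584 + \frac{83314}{23} + 1312 \left(-19\right) - \frac{1463}{23}\right) \left(- \frac{1}{686453}\right) = \left(1419584 + \frac{83314}{23} - 24928 - \frac{1463}{23}\right) \left(- \frac{1}{686453}\right) = \frac{32158939}{23} \left(- \frac{1}{686453}\right) = - \frac{32158939}{15788419}$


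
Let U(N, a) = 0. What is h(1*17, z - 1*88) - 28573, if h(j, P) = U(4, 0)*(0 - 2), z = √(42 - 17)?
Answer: -28573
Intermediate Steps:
z = 5 (z = √25 = 5)
h(j, P) = 0 (h(j, P) = 0*(0 - 2) = 0*(-2) = 0)
h(1*17, z - 1*88) - 28573 = 0 - 28573 = -28573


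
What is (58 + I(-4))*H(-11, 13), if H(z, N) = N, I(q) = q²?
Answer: 962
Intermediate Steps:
(58 + I(-4))*H(-11, 13) = (58 + (-4)²)*13 = (58 + 16)*13 = 74*13 = 962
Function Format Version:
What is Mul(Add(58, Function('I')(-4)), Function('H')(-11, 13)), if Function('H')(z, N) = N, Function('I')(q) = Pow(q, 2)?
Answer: 962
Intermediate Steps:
Mul(Add(58, Function('I')(-4)), Function('H')(-11, 13)) = Mul(Add(58, Pow(-4, 2)), 13) = Mul(Add(58, 16), 13) = Mul(74, 13) = 962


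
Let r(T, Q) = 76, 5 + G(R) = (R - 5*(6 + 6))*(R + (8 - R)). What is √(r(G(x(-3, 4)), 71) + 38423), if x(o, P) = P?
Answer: √38499 ≈ 196.21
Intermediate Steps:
G(R) = -485 + 8*R (G(R) = -5 + (R - 5*(6 + 6))*(R + (8 - R)) = -5 + (R - 5*12)*8 = -5 + (R - 60)*8 = -5 + (-60 + R)*8 = -5 + (-480 + 8*R) = -485 + 8*R)
√(r(G(x(-3, 4)), 71) + 38423) = √(76 + 38423) = √38499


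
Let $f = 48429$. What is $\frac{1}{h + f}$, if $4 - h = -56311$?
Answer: $\frac{1}{104744} \approx 9.5471 \cdot 10^{-6}$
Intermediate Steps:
$h = 56315$ ($h = 4 - -56311 = 4 + 56311 = 56315$)
$\frac{1}{h + f} = \frac{1}{56315 + 48429} = \frac{1}{104744}$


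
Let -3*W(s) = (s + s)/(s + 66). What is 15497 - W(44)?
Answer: 232459/15 ≈ 15497.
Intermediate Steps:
W(s) = -2*s/(3*(66 + s)) (W(s) = -(s + s)/(3*(s + 66)) = -2*s/(3*(66 + s)))
15497 - W(44) = 15497 - (-2)*44/(198 + 3*44) = 15497 - (-2)*44/(198 + 132) = 15497 - (-2)*44/330 = 15497 - 1*(-4/15) = 15497 + 4/15 = 232459/15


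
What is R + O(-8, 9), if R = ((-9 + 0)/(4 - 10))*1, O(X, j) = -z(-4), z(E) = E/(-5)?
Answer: 7/10 ≈ 0.70000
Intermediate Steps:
z(E) = -E/5 (z(E) = E*(-⅕) = -E/5)
O(X, j) = -⅘ (O(X, j) = -(-1)*(-4)/5 = -1*⅘ = -⅘)
R = 3/2 (R = -9/(-6)*1 = -9*(-⅙)*1 = (3/2)*1 = 3/2 ≈ 1.5000)
R + O(-8, 9) = 3/2 - ⅘ = 7/10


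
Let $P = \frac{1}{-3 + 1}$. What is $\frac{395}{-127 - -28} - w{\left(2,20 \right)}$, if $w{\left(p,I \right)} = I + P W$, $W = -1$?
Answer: $- \frac{4849}{198} \approx -24.49$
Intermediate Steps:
$P = - \frac{1}{2}$ ($P = \frac{1}{-2} = - \frac{1}{2} \approx -0.5$)
$w{\left(p,I \right)} = \frac{1}{2} + I$ ($w{\left(p,I \right)} = I - - \frac{1}{2} = I + \frac{1}{2} = \frac{1}{2} + I$)
$\frac{395}{-127 - -28} - w{\left(2,20 \right)} = \frac{395}{-127 - -28} - \left(\frac{1}{2} + 20\right) = \frac{395}{-127 + 28} - \frac{41}{2} = \frac{395}{-99} - \frac{41}{2} = 395 \left(- \frac{1}{99}\right) - \frac{41}{2} = - \frac{395}{99} - \frac{41}{2} = - \frac{4849}{198}$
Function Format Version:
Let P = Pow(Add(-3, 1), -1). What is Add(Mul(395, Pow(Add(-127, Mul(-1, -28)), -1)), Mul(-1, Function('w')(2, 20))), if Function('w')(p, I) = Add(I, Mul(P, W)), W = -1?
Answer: Rational(-4849, 198) ≈ -24.490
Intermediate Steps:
P = Rational(-1, 2) (P = Pow(-2, -1) = Rational(-1, 2) ≈ -0.50000)
Function('w')(p, I) = Add(Rational(1, 2), I) (Function('w')(p, I) = Add(I, Mul(Rational(-1, 2), -1)) = Add(I, Rational(1, 2)) = Add(Rational(1, 2), I))
Add(Mul(395, Pow(Add(-127, Mul(-1, -28)), -1)), Mul(-1, Function('w')(2, 20))) = Add(Mul(395, Pow(Add(-127, Mul(-1, -28)), -1)), Mul(-1, Add(Rational(1, 2), 20))) = Add(Mul(395, Pow(Add(-127, 28), -1)), Mul(-1, Rational(41, 2))) = Add(Mul(395, Pow(-99, -1)), Rational(-41, 2)) = Add(Mul(395, Rational(-1, 99)), Rational(-41, 2)) = Add(Rational(-395, 99), Rational(-41, 2)) = Rational(-4849, 198)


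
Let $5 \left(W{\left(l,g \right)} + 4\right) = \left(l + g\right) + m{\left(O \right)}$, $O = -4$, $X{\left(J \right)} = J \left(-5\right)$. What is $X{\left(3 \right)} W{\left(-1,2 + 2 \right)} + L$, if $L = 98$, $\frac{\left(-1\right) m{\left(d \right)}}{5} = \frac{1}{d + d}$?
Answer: $\frac{1177}{8} \approx 147.13$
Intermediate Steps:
$X{\left(J \right)} = - 5 J$
$m{\left(d \right)} = - \frac{5}{2 d}$ ($m{\left(d \right)} = - \frac{5}{d + d} = - \frac{5}{2 d}$)
$W{\left(l,g \right)} = - \frac{31}{8} + \frac{g}{5} + \frac{l}{5}$ ($W{\left(l,g \right)} = -4 + \frac{\left(l + g\right) - \frac{5}{2 \left(-4\right)}}{5} = -4 + \frac{\left(g + l\right) - - \frac{5}{8}}{5} = -4 + \frac{\left(g + l\right) + \frac{5}{8}}{5} = -4 + \frac{\frac{5}{8} + g + l}{5} = -4 + \left(\frac{1}{8} + \frac{g}{5} + \frac{l}{5}\right) = - \frac{31}{8} + \frac{g}{5} + \frac{l}{5}$)
$X{\left(3 \right)} W{\left(-1,2 + 2 \right)} + L = \left(-5\right) 3 \left(- \frac{31}{8} + \frac{2 + 2}{5} + \frac{1}{5} \left(-1\right)\right) + 98 = - 15 \left(- \frac{31}{8} + \frac{1}{5} \cdot 4 - \frac{1}{5}\right) + 98 = - 15 \left(- \frac{31}{8} + \frac{4}{5} - \frac{1}{5}\right) + 98 = \left(-15\right) \left(- \frac{131}{40}\right) + 98 = \frac{393}{8} + 98 = \frac{1177}{8}$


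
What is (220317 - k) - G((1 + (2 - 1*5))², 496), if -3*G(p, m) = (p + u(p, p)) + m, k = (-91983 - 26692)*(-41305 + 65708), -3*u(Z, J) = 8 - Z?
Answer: 26066218574/9 ≈ 2.8962e+9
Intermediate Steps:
u(Z, J) = -8/3 + Z/3 (u(Z, J) = -(8 - Z)/3 = -8/3 + Z/3)
k = -2896026025 (k = -118675*24403 = -2896026025)
G(p, m) = 8/9 - 4*p/9 - m/3 (G(p, m) = -((p + (-8/3 + p/3)) + m)/3 = -((-8/3 + 4*p/3) + m)/3 = -(-8/3 + m + 4*p/3)/3 = 8/9 - 4*p/9 - m/3)
(220317 - k) - G((1 + (2 - 1*5))², 496) = (220317 - 1*(-2896026025)) - (8/9 - 4*(1 + (2 - 1*5))²/9 - ⅓*496) = (220317 + 2896026025) - (8/9 - 4*(1 + (2 - 5))²/9 - 496/3) = 2896246342 - (8/9 - 4*(1 - 3)²/9 - 496/3) = 2896246342 - (8/9 - 4/9*(-2)² - 496/3) = 2896246342 - (8/9 - 4/9*4 - 496/3) = 2896246342 - (8/9 - 16/9 - 496/3) = 2896246342 - 1*(-1496/9) = 2896246342 + 1496/9 = 26066218574/9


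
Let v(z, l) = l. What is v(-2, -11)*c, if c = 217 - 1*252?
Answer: 385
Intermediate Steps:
c = -35 (c = 217 - 252 = -35)
v(-2, -11)*c = -11*(-35) = 385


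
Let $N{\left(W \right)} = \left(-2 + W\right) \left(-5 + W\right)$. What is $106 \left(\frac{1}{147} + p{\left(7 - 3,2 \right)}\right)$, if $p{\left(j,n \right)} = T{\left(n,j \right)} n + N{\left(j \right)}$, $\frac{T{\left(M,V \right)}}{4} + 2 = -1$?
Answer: $- \frac{405026}{147} \approx -2755.3$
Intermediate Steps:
$T{\left(M,V \right)} = -12$ ($T{\left(M,V \right)} = -8 + 4 \left(-1\right) = -8 - 4 = -12$)
$N{\left(W \right)} = \left(-5 + W\right) \left(-2 + W\right)$
$p{\left(j,n \right)} = 10 + j^{2} - 12 n - 7 j$ ($p{\left(j,n \right)} = - 12 n + \left(10 + j^{2} - 7 j\right) = 10 + j^{2} - 12 n - 7 j$)
$106 \left(\frac{1}{147} + p{\left(7 - 3,2 \right)}\right) = 106 \left(\frac{1}{147} + \left(10 + \left(7 - 3\right)^{2} - 24 - 7 \left(7 - 3\right)\right)\right) = 106 \left(\frac{1}{147} + \left(10 + 4^{2} - 24 - 28\right)\right) = 106 \left(\frac{1}{147} + \left(10 + 16 - 24 - 28\right)\right) = 106 \left(\frac{1}{147} - 26\right) = 106 \left(- \frac{3821}{147}\right) = - \frac{405026}{147}$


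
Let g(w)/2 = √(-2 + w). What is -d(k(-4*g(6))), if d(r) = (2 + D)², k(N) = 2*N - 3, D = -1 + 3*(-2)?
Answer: -25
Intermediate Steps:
D = -7 (D = -1 - 6 = -7)
g(w) = 2*√(-2 + w)
k(N) = -3 + 2*N
d(r) = 25 (d(r) = (2 - 7)² = (-5)² = 25)
-d(k(-4*g(6))) = -1*25 = -25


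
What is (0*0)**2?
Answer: 0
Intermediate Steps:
(0*0)**2 = 0**2 = 0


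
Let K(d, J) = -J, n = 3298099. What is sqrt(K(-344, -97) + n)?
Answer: 2*sqrt(824549) ≈ 1816.1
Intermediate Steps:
sqrt(K(-344, -97) + n) = sqrt(-1*(-97) + 3298099) = sqrt(97 + 3298099) = sqrt(3298196) = 2*sqrt(824549)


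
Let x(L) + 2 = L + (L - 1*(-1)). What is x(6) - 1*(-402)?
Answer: 413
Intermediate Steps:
x(L) = -1 + 2*L (x(L) = -2 + (L + (L - 1*(-1))) = -2 + (L + (L + 1)) = -2 + (L + (1 + L)) = -2 + (1 + 2*L) = -1 + 2*L)
x(6) - 1*(-402) = (-1 + 2*6) - 1*(-402) = (-1 + 12) + 402 = 11 + 402 = 413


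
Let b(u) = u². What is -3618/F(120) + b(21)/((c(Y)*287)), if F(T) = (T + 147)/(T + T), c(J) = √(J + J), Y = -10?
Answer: -289440/89 - 63*I*√5/410 ≈ -3252.1 - 0.34359*I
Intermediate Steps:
c(J) = √2*√J (c(J) = √(2*J) = √2*√J)
F(T) = (147 + T)/(2*T) (F(T) = (147 + T)/((2*T)) = (147 + T)*(1/(2*T)) = (147 + T)/(2*T))
-3618/F(120) + b(21)/((c(Y)*287)) = -3618*240/(147 + 120) + 21²/(((√2*√(-10))*287)) = -3618/((½)*(1/120)*267) + 441/(((√2*(I*√10))*287)) = -3618/89/80 + 441/(((2*I*√5)*287)) = -3618*80/89 + 441/((574*I*√5)) = -289440/89 + 441*(-I*√5/2870) = -289440/89 - 63*I*√5/410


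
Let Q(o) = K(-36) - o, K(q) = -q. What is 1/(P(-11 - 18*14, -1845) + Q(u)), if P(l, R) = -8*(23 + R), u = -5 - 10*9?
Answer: 1/14707 ≈ 6.7995e-5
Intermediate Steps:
u = -95 (u = -5 - 90 = -95)
Q(o) = 36 - o (Q(o) = -1*(-36) - o = 36 - o)
P(l, R) = -184 - 8*R
1/(P(-11 - 18*14, -1845) + Q(u)) = 1/((-184 - 8*(-1845)) + (36 - 1*(-95))) = 1/((-184 + 14760) + (36 + 95)) = 1/(14576 + 131) = 1/14707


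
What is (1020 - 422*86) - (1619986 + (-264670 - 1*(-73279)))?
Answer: -1463867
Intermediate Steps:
(1020 - 422*86) - (1619986 + (-264670 - 1*(-73279))) = (1020 - 36292) - (1619986 + (-264670 + 73279)) = -35272 - (1619986 - 191391) = -35272 - 1*1428595 = -35272 - 1428595 = -1463867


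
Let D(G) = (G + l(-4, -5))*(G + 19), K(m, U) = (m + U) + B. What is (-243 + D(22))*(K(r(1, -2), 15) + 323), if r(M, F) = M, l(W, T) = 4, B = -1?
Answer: 278174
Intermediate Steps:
K(m, U) = -1 + U + m (K(m, U) = (m + U) - 1 = (U + m) - 1 = -1 + U + m)
D(G) = (4 + G)*(19 + G) (D(G) = (G + 4)*(G + 19) = (4 + G)*(19 + G))
(-243 + D(22))*(K(r(1, -2), 15) + 323) = (-243 + (76 + 22**2 + 23*22))*((-1 + 15 + 1) + 323) = (-243 + (76 + 484 + 506))*(15 + 323) = (-243 + 1066)*338 = 823*338 = 278174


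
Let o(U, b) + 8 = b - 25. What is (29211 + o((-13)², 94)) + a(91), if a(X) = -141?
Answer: 29131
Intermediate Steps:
o(U, b) = -33 + b (o(U, b) = -8 + (b - 25) = -8 + (-25 + b) = -33 + b)
(29211 + o((-13)², 94)) + a(91) = (29211 + (-33 + 94)) - 141 = (29211 + 61) - 141 = 29272 - 141 = 29131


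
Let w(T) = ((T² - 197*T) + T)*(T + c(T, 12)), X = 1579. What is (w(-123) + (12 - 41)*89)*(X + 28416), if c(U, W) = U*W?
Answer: -1881962607280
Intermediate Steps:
w(T) = 13*T*(T² - 196*T) (w(T) = ((T² - 197*T) + T)*(T + T*12) = (T² - 196*T)*(T + 12*T) = (T² - 196*T)*(13*T) = 13*T*(T² - 196*T))
(w(-123) + (12 - 41)*89)*(X + 28416) = (13*(-123)²*(-196 - 123) + (12 - 41)*89)*(1579 + 28416) = (13*15129*(-319) - 29*89)*29995 = (-62739963 - 2581)*29995 = -62742544*29995 = -1881962607280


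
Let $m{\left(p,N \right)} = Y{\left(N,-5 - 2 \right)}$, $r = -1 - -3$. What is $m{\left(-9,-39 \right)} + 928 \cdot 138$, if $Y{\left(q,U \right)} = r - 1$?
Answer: $128065$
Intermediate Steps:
$r = 2$ ($r = -1 + 3 = 2$)
$Y{\left(q,U \right)} = 1$ ($Y{\left(q,U \right)} = 2 - 1 = 1$)
$m{\left(p,N \right)} = 1$
$m{\left(-9,-39 \right)} + 928 \cdot 138 = 1 + 928 \cdot 138 = 1 + 128064 = 128065$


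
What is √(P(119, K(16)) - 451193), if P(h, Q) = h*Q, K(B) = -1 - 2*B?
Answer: 4*I*√28445 ≈ 674.63*I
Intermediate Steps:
P(h, Q) = Q*h
√(P(119, K(16)) - 451193) = √((-1 - 2*16)*119 - 451193) = √((-1 - 32)*119 - 451193) = √(-33*119 - 451193) = √(-3927 - 451193) = √(-455120) = 4*I*√28445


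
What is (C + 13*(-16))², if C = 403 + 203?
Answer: 158404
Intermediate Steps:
C = 606
(C + 13*(-16))² = (606 + 13*(-16))² = (606 - 208)² = 398² = 158404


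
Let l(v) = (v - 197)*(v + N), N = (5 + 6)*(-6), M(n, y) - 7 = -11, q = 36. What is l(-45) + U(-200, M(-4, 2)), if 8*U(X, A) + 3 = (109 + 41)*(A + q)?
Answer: 219693/8 ≈ 27462.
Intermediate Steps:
M(n, y) = -4 (M(n, y) = 7 - 11 = -4)
N = -66 (N = 11*(-6) = -66)
l(v) = (-197 + v)*(-66 + v) (l(v) = (v - 197)*(v - 66) = (-197 + v)*(-66 + v))
U(X, A) = 5397/8 + 75*A/4 (U(X, A) = -3/8 + ((109 + 41)*(A + 36))/8 = -3/8 + (150*(36 + A))/8 = -3/8 + (5400 + 150*A)/8 = -3/8 + (675 + 75*A/4) = 5397/8 + 75*A/4)
l(-45) + U(-200, M(-4, 2)) = (13002 + (-45)² - 263*(-45)) + (5397/8 + (75/4)*(-4)) = (13002 + 2025 + 11835) + (5397/8 - 75) = 26862 + 4797/8 = 219693/8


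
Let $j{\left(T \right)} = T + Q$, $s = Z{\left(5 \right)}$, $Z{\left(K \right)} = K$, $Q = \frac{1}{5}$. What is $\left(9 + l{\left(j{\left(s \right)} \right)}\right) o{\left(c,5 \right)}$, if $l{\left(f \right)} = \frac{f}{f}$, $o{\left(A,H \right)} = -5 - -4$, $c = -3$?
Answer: $-10$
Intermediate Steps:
$Q = \frac{1}{5} \approx 0.2$
$o{\left(A,H \right)} = -1$ ($o{\left(A,H \right)} = -5 + 4 = -1$)
$s = 5$
$j{\left(T \right)} = \frac{1}{5} + T$ ($j{\left(T \right)} = T + \frac{1}{5} = \frac{1}{5} + T$)
$l{\left(f \right)} = 1$
$\left(9 + l{\left(j{\left(s \right)} \right)}\right) o{\left(c,5 \right)} = \left(9 + 1\right) \left(-1\right) = 10 \left(-1\right) = -10$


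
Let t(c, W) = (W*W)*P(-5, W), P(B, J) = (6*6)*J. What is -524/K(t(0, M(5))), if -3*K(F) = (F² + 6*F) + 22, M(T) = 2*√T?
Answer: 4074632646/26873876736121 - 3395520*√5/26873876736121 ≈ 0.00015134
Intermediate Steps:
P(B, J) = 36*J
t(c, W) = 36*W³ (t(c, W) = (W*W)*(36*W) = W²*(36*W) = 36*W³)
K(F) = -22/3 - 2*F - F²/3 (K(F) = -((F² + 6*F) + 22)/3 = -(22 + F² + 6*F)/3 = -22/3 - 2*F - F²/3)
-524/K(t(0, M(5))) = -524/(-22/3 - 72*(2*√5)³ - (36*(2*√5)³)²/3) = -524/(-22/3 - 72*40*√5 - (36*(40*√5))²/3) = -524/(-22/3 - 2880*√5 - (1440*√5)²/3) = -524/(-22/3 - 2880*√5 - ⅓*10368000) = -524/(-22/3 - 2880*√5 - 3456000) = -524/(-10368022/3 - 2880*√5)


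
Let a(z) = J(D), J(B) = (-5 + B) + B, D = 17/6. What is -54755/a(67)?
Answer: -164265/2 ≈ -82133.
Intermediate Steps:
D = 17/6 (D = 17*(⅙) = 17/6 ≈ 2.8333)
J(B) = -5 + 2*B
a(z) = ⅔ (a(z) = -5 + 2*(17/6) = -5 + 17/3 = ⅔)
-54755/a(67) = -54755/⅔ = -54755*3/2 = -164265/2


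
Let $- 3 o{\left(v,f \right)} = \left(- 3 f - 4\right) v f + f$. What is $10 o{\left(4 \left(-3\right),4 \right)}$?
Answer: $- \frac{7720}{3} \approx -2573.3$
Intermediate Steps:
$o{\left(v,f \right)} = - \frac{f}{3} - \frac{f v \left(-4 - 3 f\right)}{3}$ ($o{\left(v,f \right)} = - \frac{\left(- 3 f - 4\right) v f + f}{3} = - \frac{\left(-4 - 3 f\right) v f + f}{3} = - \frac{v \left(-4 - 3 f\right) f + f}{3} = - \frac{f v \left(-4 - 3 f\right) + f}{3} = - \frac{f + f v \left(-4 - 3 f\right)}{3} = - \frac{f}{3} - \frac{f v \left(-4 - 3 f\right)}{3}$)
$10 o{\left(4 \left(-3\right),4 \right)} = 10 \cdot \frac{1}{3} \cdot 4 \left(-1 + 4 \cdot 4 \left(-3\right) + 3 \cdot 4 \cdot 4 \left(-3\right)\right) = 10 \cdot \frac{1}{3} \cdot 4 \left(-1 + 4 \left(-12\right) + 3 \cdot 4 \left(-12\right)\right) = 10 \cdot \frac{1}{3} \cdot 4 \left(-1 - 48 - 144\right) = 10 \cdot \frac{1}{3} \cdot 4 \left(-193\right) = 10 \left(- \frac{772}{3}\right) = - \frac{7720}{3}$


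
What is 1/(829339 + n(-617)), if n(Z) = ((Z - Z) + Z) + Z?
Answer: 1/828105 ≈ 1.2076e-6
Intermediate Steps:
n(Z) = 2*Z (n(Z) = (0 + Z) + Z = Z + Z = 2*Z)
1/(829339 + n(-617)) = 1/(829339 + 2*(-617)) = 1/(829339 - 1234) = 1/828105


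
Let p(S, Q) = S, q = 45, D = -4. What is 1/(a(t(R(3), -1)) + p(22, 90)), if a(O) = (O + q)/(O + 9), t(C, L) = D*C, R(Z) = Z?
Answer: 1/11 ≈ 0.090909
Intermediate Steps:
t(C, L) = -4*C
a(O) = (45 + O)/(9 + O) (a(O) = (O + 45)/(O + 9) = (45 + O)/(9 + O))
1/(a(t(R(3), -1)) + p(22, 90)) = 1/((45 - 4*3)/(9 - 4*3) + 22) = 1/((45 - 12)/(9 - 12) + 22) = 1/(33/(-3) + 22) = 1/(-⅓*33 + 22) = 1/(-11 + 22) = 1/11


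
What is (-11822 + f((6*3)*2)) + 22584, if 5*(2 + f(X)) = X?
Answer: 53836/5 ≈ 10767.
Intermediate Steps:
f(X) = -2 + X/5
(-11822 + f((6*3)*2)) + 22584 = (-11822 + (-2 + ((6*3)*2)/5)) + 22584 = (-11822 + (-2 + (18*2)/5)) + 22584 = (-11822 + (-2 + (⅕)*36)) + 22584 = (-11822 + (-2 + 36/5)) + 22584 = (-11822 + 26/5) + 22584 = -59084/5 + 22584 = 53836/5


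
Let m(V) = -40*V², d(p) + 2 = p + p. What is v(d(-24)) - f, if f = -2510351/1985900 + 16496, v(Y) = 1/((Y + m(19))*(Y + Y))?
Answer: -67806774818593/4110813000 ≈ -16495.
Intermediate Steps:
d(p) = -2 + 2*p (d(p) = -2 + (p + p) = -2 + 2*p)
v(Y) = 1/(2*Y*(-14440 + Y)) (v(Y) = 1/((Y - 40*19²)*(Y + Y)) = 1/((Y - 40*361)*(2*Y)) = 1/((Y - 14440)*(2*Y)) = 1/((-14440 + Y)*(2*Y)) = 1/(2*Y*(-14440 + Y)))
f = 32756896049/1985900 (f = -2510351*1/1985900 + 16496 = -2510351/1985900 + 16496 = 32756896049/1985900 ≈ 16495.)
v(d(-24)) - f = 1/(2*(-2 + 2*(-24))*(-14440 + (-2 + 2*(-24)))) - 1*32756896049/1985900 = 1/(2*(-2 - 48)*(-14440 + (-2 - 48))) - 32756896049/1985900 = (½)/(-50*(-14440 - 50)) - 32756896049/1985900 = (½)*(-1/50)/(-14490) - 32756896049/1985900 = (½)*(-1/50)*(-1/14490) - 32756896049/1985900 = 1/1449000 - 32756896049/1985900 = -67806774818593/4110813000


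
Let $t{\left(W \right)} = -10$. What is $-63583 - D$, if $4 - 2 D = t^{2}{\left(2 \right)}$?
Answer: $-63535$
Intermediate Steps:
$D = -48$ ($D = 2 - \frac{\left(-10\right)^{2}}{2} = 2 - 50 = -48$)
$-63583 - D = -63583 - -48 = -63583 + 48 = -63535$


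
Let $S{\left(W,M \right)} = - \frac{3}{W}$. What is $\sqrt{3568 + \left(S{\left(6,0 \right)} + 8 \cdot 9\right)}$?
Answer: $\frac{\sqrt{14558}}{2} \approx 60.328$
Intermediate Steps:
$\sqrt{3568 + \left(S{\left(6,0 \right)} + 8 \cdot 9\right)} = \sqrt{3568 + \left(- \frac{3}{6} + 8 \cdot 9\right)} = \sqrt{3568 + \left(\left(-3\right) \frac{1}{6} + 72\right)} = \sqrt{3568 + \left(- \frac{1}{2} + 72\right)} = \sqrt{3568 + \frac{143}{2}} = \sqrt{\frac{7279}{2}} = \frac{\sqrt{14558}}{2}$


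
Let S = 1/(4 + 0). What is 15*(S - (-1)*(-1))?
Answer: -45/4 ≈ -11.250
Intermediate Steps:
S = 1/4 ≈ 0.25000
15*(S - (-1)*(-1)) = 15*(1/4 - (-1)*(-1)) = 15*(1/4 - 1*1) = 15*(1/4 - 1) = 15*(-3/4) = -45/4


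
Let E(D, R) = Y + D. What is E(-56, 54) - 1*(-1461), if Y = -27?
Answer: 1378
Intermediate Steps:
E(D, R) = -27 + D
E(-56, 54) - 1*(-1461) = (-27 - 56) - 1*(-1461) = -83 + 1461 = 1378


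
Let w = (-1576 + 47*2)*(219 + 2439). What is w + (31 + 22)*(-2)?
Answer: -3939262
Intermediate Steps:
w = -3939156 (w = (-1576 + 94)*2658 = -1482*2658 = -3939156)
w + (31 + 22)*(-2) = -3939156 + (31 + 22)*(-2) = -3939156 + 53*(-2) = -3939156 - 106 = -3939262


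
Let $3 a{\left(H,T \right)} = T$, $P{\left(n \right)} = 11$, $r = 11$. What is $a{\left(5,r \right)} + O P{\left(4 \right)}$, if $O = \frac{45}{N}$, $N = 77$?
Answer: $\frac{212}{21} \approx 10.095$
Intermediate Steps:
$a{\left(H,T \right)} = \frac{T}{3}$
$O = \frac{45}{77} \approx 0.58442$
$a{\left(5,r \right)} + O P{\left(4 \right)} = \frac{1}{3} \cdot 11 + \frac{45}{77} \cdot 11 = \frac{11}{3} + \frac{45}{7} = \frac{212}{21}$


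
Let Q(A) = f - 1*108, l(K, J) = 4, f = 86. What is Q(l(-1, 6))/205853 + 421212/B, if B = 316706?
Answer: 43350393152/32597440109 ≈ 1.3299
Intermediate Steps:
Q(A) = -22 (Q(A) = 86 - 1*108 = 86 - 108 = -22)
Q(l(-1, 6))/205853 + 421212/B = -22/205853 + 421212/316706 = -22*1/205853 + 421212*(1/316706) = -22/205853 + 210606/158353 = 43350393152/32597440109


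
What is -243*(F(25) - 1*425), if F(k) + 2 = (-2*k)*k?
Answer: 407511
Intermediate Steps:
F(k) = -2 - 2*k² (F(k) = -2 + (-2*k)*k = -2 - 2*k²)
-243*(F(25) - 1*425) = -243*((-2 - 2*25²) - 1*425) = -243*((-2 - 2*625) - 425) = -243*((-2 - 1250) - 425) = -243*(-1252 - 425) = -243*(-1677) = 407511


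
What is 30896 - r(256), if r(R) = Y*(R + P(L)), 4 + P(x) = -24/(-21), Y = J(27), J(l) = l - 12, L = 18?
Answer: 189692/7 ≈ 27099.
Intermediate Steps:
J(l) = -12 + l
Y = 15 (Y = -12 + 27 = 15)
P(x) = -20/7 (P(x) = -4 - 24/(-21) = -4 - 24*(-1/21) = -4 + 8/7 = -20/7)
r(R) = -300/7 + 15*R (r(R) = 15*(R - 20/7) = 15*(-20/7 + R) = -300/7 + 15*R)
30896 - r(256) = 30896 - (-300/7 + 15*256) = 30896 - (-300/7 + 3840) = 30896 - 1*26580/7 = 30896 - 26580/7 = 189692/7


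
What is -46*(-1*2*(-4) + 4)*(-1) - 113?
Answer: 439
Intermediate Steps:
-46*(-1*2*(-4) + 4)*(-1) - 113 = -46*(-2*(-4) + 4)*(-1) - 113 = -46*(8 + 4)*(-1) - 113 = -552*(-1) - 113 = -46*(-12) - 113 = 552 - 113 = 439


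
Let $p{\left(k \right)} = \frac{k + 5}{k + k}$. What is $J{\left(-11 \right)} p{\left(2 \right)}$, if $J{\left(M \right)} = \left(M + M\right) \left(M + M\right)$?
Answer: $847$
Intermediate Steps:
$p{\left(k \right)} = \frac{5 + k}{2 k}$
$J{\left(M \right)} = 4 M^{2}$ ($J{\left(M \right)} = 2 M 2 M = 4 M^{2}$)
$J{\left(-11 \right)} p{\left(2 \right)} = 4 \left(-11\right)^{2} \frac{5 + 2}{2 \cdot 2} = 4 \cdot 121 \cdot \frac{1}{2} \cdot \frac{1}{2} \cdot 7 = 484 \cdot \frac{7}{4} = 847$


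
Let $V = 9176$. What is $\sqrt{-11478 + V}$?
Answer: $i \sqrt{2302} \approx 47.979 i$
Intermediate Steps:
$\sqrt{-11478 + V} = \sqrt{-11478 + 9176} = \sqrt{-2302} = i \sqrt{2302}$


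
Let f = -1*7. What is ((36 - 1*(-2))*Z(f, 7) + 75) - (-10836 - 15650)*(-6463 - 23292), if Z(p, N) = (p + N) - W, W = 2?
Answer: -788090931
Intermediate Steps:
f = -7
Z(p, N) = -2 + N + p (Z(p, N) = (p + N) - 1*2 = (N + p) - 2 = -2 + N + p)
((36 - 1*(-2))*Z(f, 7) + 75) - (-10836 - 15650)*(-6463 - 23292) = ((36 - 1*(-2))*(-2 + 7 - 7) + 75) - (-10836 - 15650)*(-6463 - 23292) = ((36 + 2)*(-2) + 75) - (-26486)*(-29755) = (38*(-2) + 75) - 1*788090930 = (-76 + 75) - 788090930 = -1 - 788090930 = -788090931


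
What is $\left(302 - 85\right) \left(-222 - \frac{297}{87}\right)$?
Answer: $- \frac{1418529}{29} \approx -48915.0$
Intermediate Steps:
$\left(302 - 85\right) \left(-222 - \frac{297}{87}\right) = 217 \left(-222 - \frac{99}{29}\right) = 217 \left(- \frac{6537}{29}\right) = - \frac{1418529}{29}$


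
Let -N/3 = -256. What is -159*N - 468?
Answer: -122580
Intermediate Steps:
N = 768 (N = -3*(-256) = 768)
-159*N - 468 = -159*768 - 468 = -122112 - 468 = -122580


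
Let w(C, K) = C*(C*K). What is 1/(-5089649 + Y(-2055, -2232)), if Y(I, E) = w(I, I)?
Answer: -1/8683406024 ≈ -1.1516e-10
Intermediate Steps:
w(C, K) = K*C**2
Y(I, E) = I**3 (Y(I, E) = I*I**2 = I**3)
1/(-5089649 + Y(-2055, -2232)) = 1/(-5089649 + (-2055)**3) = 1/(-5089649 - 8678316375) = 1/(-8683406024) = -1/8683406024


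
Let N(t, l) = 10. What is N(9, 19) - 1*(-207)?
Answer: 217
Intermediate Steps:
N(9, 19) - 1*(-207) = 10 - 1*(-207) = 10 + 207 = 217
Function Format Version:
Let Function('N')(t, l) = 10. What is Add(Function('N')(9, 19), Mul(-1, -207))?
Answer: 217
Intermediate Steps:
Add(Function('N')(9, 19), Mul(-1, -207)) = Add(10, Mul(-1, -207)) = Add(10, 207) = 217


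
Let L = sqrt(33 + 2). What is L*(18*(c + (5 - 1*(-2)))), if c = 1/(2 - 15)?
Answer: 1620*sqrt(35)/13 ≈ 737.23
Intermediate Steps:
c = -1/13 (c = 1/(-13) = -1/13 ≈ -0.076923)
L = sqrt(35) ≈ 5.9161
L*(18*(c + (5 - 1*(-2)))) = sqrt(35)*(18*(-1/13 + (5 - 1*(-2)))) = sqrt(35)*(18*(-1/13 + (5 + 2))) = sqrt(35)*(18*(-1/13 + 7)) = sqrt(35)*(18*(90/13)) = sqrt(35)*(1620/13) = 1620*sqrt(35)/13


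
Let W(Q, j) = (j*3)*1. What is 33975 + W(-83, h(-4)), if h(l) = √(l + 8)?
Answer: 33981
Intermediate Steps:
h(l) = √(8 + l)
W(Q, j) = 3*j (W(Q, j) = (3*j)*1 = 3*j)
33975 + W(-83, h(-4)) = 33975 + 3*√(8 - 4) = 33975 + 3*√4 = 33975 + 3*2 = 33975 + 6 = 33981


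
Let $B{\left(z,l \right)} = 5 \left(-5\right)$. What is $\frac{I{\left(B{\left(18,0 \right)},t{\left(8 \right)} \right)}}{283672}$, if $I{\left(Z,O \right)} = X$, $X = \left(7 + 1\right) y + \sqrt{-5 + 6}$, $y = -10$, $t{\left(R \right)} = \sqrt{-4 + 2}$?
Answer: $- \frac{79}{283672} \approx -0.00027849$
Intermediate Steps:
$B{\left(z,l \right)} = -25$
$t{\left(R \right)} = i \sqrt{2}$ ($t{\left(R \right)} = \sqrt{-2} = i \sqrt{2}$)
$X = -79$ ($X = \left(7 + 1\right) \left(-10\right) + \sqrt{-5 + 6} = 8 \left(-10\right) + \sqrt{1} = -80 + 1 = -79$)
$I{\left(Z,O \right)} = -79$
$\frac{I{\left(B{\left(18,0 \right)},t{\left(8 \right)} \right)}}{283672} = - \frac{79}{283672}$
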